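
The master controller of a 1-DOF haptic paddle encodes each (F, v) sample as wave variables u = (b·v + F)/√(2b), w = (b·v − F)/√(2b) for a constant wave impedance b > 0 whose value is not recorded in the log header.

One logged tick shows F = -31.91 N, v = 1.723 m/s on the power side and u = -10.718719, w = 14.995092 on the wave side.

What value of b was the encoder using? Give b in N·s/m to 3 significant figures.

u + w = 4.276373;  u + w = √(2b)·v, so √(2b) = 4.276373/1.723 = 2.481934.
b = (√(2b))²/2 = 6.159998/2 = 3.079999.
(Check via u − w = 2F/√(2b): u − w = -25.713811, 2F/√(2b) = -25.713814.)

b = 3.08 N·s/m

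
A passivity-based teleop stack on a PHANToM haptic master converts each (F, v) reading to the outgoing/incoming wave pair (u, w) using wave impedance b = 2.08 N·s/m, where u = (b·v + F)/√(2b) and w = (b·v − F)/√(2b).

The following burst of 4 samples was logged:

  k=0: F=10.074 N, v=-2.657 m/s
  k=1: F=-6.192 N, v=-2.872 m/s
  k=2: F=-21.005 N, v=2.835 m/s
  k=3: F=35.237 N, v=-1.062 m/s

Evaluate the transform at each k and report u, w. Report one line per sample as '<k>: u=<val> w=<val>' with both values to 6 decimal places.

0: u=2.229566 w=-7.648804
1: u=-5.964755 w=0.107001
2: u=-7.407404 w=13.189693
3: u=16.193329 w=-18.359392

k=0: b·v=2.08×(-2.657)=-5.526560; √(2b)=2.039608; u=(-5.526560+10.074)/2.039608=2.229566, w=(-5.526560−10.074)/2.039608=-7.648804
k=1: b·v=2.08×(-2.872)=-5.973760; √(2b)=2.039608; u=(-5.973760+(-6.192))/2.039608=-5.964755, w=(-5.973760−(-6.192))/2.039608=0.107001
k=2: b·v=2.08×2.835=5.896800; √(2b)=2.039608; u=(5.896800+(-21.005))/2.039608=-7.407404, w=(5.896800−(-21.005))/2.039608=13.189693
k=3: b·v=2.08×(-1.062)=-2.208960; √(2b)=2.039608; u=(-2.208960+35.237)/2.039608=16.193329, w=(-2.208960−35.237)/2.039608=-18.359392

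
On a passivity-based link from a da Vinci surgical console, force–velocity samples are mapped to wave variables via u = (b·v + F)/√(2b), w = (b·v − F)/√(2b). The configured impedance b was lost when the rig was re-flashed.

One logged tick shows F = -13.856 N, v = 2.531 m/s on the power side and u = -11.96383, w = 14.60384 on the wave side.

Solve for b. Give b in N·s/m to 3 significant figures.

b = 0.544 N·s/m

u + w = 2.64001;  u + w = √(2b)·v, so √(2b) = 2.64001/2.531 = 1.04307.
b = (√(2b))²/2 = 1.08799/2 = 0.54400.
(Check via u − w = 2F/√(2b): u − w = -26.56767, 2F/√(2b) = -26.56773.)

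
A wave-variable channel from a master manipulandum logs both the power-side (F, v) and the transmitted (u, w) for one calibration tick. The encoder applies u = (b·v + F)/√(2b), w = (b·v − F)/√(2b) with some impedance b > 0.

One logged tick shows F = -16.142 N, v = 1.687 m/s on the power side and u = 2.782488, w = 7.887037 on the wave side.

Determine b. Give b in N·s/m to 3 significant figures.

b = 20 N·s/m

u + w = 10.669525;  u + w = √(2b)·v, so √(2b) = 10.669525/1.687 = 6.324555.
b = (√(2b))²/2 = 40.000001/2 = 20.000001.
(Check via u − w = 2F/√(2b): u − w = -5.104549, 2F/√(2b) = -5.104549.)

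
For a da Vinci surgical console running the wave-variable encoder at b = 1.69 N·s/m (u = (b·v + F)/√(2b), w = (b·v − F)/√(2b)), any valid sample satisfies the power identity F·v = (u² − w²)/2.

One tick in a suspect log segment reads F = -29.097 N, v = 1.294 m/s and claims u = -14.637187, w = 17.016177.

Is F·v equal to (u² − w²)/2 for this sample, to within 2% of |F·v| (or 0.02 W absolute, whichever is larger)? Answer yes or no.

yes

F·v = (-29.097)×1.294 = -37.651518 W.
(u² − w²)/2 = (214.247243 − 289.550280)/2 = -37.651518 W.
|Δ| = 0.000000;  2% of max(1, |F·v|) = 0.753030.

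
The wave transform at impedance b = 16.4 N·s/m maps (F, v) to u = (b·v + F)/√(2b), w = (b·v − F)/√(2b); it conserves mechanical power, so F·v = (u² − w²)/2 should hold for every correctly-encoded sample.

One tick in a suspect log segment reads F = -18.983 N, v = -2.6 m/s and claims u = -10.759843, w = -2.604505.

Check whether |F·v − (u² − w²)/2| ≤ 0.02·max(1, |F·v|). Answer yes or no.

F·v = (-18.983)×(-2.6) = 49.355800 W.
(u² − w²)/2 = (115.774221 − 6.783446)/2 = 54.495388 W.
|Δ| = 5.139588;  2% of max(1, |F·v|) = 0.987116.

no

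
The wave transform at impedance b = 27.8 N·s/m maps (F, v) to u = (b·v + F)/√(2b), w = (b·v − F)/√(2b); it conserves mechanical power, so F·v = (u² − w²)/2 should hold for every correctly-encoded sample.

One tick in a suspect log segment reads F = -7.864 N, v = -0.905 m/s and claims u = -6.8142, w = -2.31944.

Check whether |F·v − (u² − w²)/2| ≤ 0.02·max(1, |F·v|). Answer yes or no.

F·v = (-7.864)×(-0.905) = 7.1169 W.
(u² − w²)/2 = (46.4333 − 5.3798)/2 = 20.5268 W.
|Δ| = 13.4098;  2% of max(1, |F·v|) = 0.1423.

no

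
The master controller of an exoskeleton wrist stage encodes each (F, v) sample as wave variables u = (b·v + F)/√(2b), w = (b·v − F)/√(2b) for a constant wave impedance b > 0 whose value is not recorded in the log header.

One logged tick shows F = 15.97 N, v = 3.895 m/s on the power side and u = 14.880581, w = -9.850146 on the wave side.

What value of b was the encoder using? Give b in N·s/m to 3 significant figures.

b = 0.834 N·s/m

u + w = 5.030435;  u + w = √(2b)·v, so √(2b) = 5.030435/3.895 = 1.291511.
b = (√(2b))²/2 = 1.668000/2 = 0.834000.
(Check via u − w = 2F/√(2b): u − w = 24.730727, 2F/√(2b) = 24.730724.)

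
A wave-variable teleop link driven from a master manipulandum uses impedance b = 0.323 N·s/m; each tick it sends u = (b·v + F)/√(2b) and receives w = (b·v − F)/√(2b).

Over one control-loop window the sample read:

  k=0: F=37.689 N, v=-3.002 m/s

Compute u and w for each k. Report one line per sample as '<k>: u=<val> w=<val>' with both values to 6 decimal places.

k=0: b·v=0.323×(-3.002)=-0.969646; √(2b)=0.803741; u=(-0.969646+37.689)/0.803741=45.685541, w=(-0.969646−37.689)/0.803741=-48.098372

0: u=45.685541 w=-48.098372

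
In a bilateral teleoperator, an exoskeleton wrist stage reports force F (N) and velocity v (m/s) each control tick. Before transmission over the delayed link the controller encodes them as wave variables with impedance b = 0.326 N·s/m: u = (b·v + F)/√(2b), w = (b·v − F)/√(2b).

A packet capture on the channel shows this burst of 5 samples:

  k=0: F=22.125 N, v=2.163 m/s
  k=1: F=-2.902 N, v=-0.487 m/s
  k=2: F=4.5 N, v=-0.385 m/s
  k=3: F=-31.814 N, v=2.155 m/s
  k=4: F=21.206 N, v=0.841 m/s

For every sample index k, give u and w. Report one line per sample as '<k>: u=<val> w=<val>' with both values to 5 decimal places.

k=0: b·v=0.326×2.163=0.70514; √(2b)=0.80747; u=(0.70514+22.125)/0.80747=28.27384, w=(0.70514−22.125)/0.80747=-26.52729
k=1: b·v=0.326×(-0.487)=-0.15876; √(2b)=0.80747; u=(-0.15876+(-2.902))/0.80747=-3.79058, w=(-0.15876−(-2.902))/0.80747=3.39735
k=2: b·v=0.326×(-0.385)=-0.12551; √(2b)=0.80747; u=(-0.12551+4.5)/0.80747=5.41756, w=(-0.12551−4.5)/0.80747=-5.72843
k=3: b·v=0.326×2.155=0.70253; √(2b)=0.80747; u=(0.70253+(-31.814))/0.80747=-38.52980, w=(0.70253−(-31.814))/0.80747=40.26989
k=4: b·v=0.326×0.841=0.27417; √(2b)=0.80747; u=(0.27417+21.206)/0.80747=26.60197, w=(0.27417−21.206)/0.80747=-25.92289

0: u=28.27384 w=-26.52729
1: u=-3.79058 w=3.39735
2: u=5.41756 w=-5.72843
3: u=-38.52980 w=40.26989
4: u=26.60197 w=-25.92289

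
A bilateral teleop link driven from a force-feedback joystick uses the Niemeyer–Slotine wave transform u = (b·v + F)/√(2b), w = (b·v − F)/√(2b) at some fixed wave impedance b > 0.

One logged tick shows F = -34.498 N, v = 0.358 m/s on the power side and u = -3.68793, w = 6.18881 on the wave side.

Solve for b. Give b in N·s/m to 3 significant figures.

b = 24.4 N·s/m

u + w = 2.50088;  u + w = √(2b)·v, so √(2b) = 2.50088/0.358 = 6.98570.
b = (√(2b))²/2 = 48.79998/2 = 24.39999.
(Check via u − w = 2F/√(2b): u − w = -9.87674, 2F/√(2b) = -9.87675.)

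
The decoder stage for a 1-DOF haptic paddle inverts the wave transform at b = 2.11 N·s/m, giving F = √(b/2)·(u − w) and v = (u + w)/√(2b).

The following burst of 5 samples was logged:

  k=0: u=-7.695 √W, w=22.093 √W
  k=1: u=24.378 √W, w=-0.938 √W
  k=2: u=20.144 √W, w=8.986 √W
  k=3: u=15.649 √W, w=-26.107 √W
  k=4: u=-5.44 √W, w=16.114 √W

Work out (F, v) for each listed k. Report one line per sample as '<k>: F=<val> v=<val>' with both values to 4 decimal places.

k=0: u−w=-29.7880, u+w=14.3980; √(b/2)=1.0271, √(2b)=2.0543; F=1.0271×(-29.788)=-30.5962, v=14.3980/2.0543=7.0088
k=1: u−w=25.3160, u+w=23.4400; √(b/2)=1.0271, √(2b)=2.0543; F=1.0271×25.316=26.0029, v=23.4400/2.0543=11.4104
k=2: u−w=11.1580, u+w=29.1300; √(b/2)=1.0271, √(2b)=2.0543; F=1.0271×11.158=11.4607, v=29.1300/2.0543=14.1803
k=3: u−w=41.7560, u+w=-10.4580; √(b/2)=1.0271, √(2b)=2.0543; F=1.0271×41.756=42.8889, v=-10.4580/2.0543=-5.0909
k=4: u−w=-21.5540, u+w=10.6740; √(b/2)=1.0271, √(2b)=2.0543; F=1.0271×(-21.554)=-22.1388, v=10.6740/2.0543=5.1960

0: F=-30.5962 v=7.0088
1: F=26.0029 v=11.4104
2: F=11.4607 v=14.1803
3: F=42.8889 v=-5.0909
4: F=-22.1388 v=5.1960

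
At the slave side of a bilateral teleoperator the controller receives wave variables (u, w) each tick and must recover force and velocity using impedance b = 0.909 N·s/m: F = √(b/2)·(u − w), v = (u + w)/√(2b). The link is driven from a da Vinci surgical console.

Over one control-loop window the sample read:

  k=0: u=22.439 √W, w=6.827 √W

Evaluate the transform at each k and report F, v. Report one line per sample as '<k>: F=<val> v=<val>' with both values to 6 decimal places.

k=0: u−w=15.612000, u+w=29.266000; √(b/2)=0.674166, √(2b)=1.348332; F=0.674166×15.612=10.525082, v=29.266000/1.348332=21.705332

0: F=10.525082 v=21.705332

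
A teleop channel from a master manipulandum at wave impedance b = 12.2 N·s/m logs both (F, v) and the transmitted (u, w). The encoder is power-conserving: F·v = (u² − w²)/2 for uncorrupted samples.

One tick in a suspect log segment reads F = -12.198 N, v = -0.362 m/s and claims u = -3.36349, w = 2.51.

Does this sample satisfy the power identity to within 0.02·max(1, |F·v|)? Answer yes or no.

no

F·v = (-12.198)×(-0.362) = 4.41568 W.
(u² − w²)/2 = (11.31306 − 6.30010)/2 = 2.50648 W.
|Δ| = 1.90919;  2% of max(1, |F·v|) = 0.08831.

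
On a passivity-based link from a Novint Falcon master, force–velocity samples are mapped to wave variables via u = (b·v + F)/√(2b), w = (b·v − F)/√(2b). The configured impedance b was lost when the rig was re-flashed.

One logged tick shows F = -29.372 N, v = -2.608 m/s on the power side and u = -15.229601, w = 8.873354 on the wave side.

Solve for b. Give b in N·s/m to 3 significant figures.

u + w = -6.356247;  u + w = √(2b)·v, so √(2b) = -6.356247/(-2.608) = 2.437211.
b = (√(2b))²/2 = 5.939999/2 = 2.969999.
(Check via u − w = 2F/√(2b): u − w = -24.102955, 2F/√(2b) = -24.102958.)

b = 2.97 N·s/m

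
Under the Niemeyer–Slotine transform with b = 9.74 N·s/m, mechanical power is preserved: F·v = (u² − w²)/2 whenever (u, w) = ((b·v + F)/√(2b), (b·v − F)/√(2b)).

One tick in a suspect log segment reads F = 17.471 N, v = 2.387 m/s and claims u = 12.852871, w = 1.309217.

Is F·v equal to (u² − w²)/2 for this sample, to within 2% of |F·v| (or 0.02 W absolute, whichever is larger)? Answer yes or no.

no

F·v = 17.471×2.387 = 41.703277 W.
(u² − w²)/2 = (165.196293 − 1.714049)/2 = 81.741122 W.
|Δ| = 40.037845;  2% of max(1, |F·v|) = 0.834066.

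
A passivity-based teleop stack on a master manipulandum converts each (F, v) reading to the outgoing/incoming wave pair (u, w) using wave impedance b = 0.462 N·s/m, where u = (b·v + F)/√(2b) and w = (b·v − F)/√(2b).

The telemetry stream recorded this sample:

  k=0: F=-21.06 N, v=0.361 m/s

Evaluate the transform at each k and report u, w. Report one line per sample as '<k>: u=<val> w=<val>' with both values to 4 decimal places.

k=0: b·v=0.462×0.361=0.1668; √(2b)=0.9612; u=(0.1668+(-21.06))/0.9612=-21.7355, w=(0.1668−(-21.06))/0.9612=22.0825

0: u=-21.7355 w=22.0825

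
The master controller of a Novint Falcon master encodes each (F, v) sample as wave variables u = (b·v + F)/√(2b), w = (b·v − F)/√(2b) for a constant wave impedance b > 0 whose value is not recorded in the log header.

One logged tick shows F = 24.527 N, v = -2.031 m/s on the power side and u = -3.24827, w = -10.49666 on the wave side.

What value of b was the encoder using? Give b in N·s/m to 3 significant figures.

b = 22.9 N·s/m

u + w = -13.7449;  u + w = √(2b)·v, so √(2b) = -13.7449/(-2.031) = 6.7676.
b = (√(2b))²/2 = 45.8000/2 = 22.9000.
(Check via u − w = 2F/√(2b): u − w = 7.2484, 2F/√(2b) = 7.2484.)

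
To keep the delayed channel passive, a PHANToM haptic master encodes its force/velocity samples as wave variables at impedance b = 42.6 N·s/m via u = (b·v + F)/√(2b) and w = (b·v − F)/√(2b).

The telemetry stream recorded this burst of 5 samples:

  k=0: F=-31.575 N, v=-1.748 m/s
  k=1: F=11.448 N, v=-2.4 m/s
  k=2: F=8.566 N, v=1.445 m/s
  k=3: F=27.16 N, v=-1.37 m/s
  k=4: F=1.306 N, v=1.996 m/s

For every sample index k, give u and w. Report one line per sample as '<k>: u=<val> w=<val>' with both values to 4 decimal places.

k=0: b·v=42.6×(-1.748)=-74.4648; √(2b)=9.2304; u=(-74.4648+(-31.575))/9.2304=-11.4881, w=(-74.4648−(-31.575))/9.2304=-4.6466
k=1: b·v=42.6×(-2.4)=-102.2400; √(2b)=9.2304; u=(-102.2400+11.448)/9.2304=-9.8362, w=(-102.2400−11.448)/9.2304=-12.3167
k=2: b·v=42.6×1.445=61.5570; √(2b)=9.2304; u=(61.5570+8.566)/9.2304=7.5970, w=(61.5570−8.566)/9.2304=5.7409
k=3: b·v=42.6×(-1.37)=-58.3620; √(2b)=9.2304; u=(-58.3620+27.16)/9.2304=-3.3804, w=(-58.3620−27.16)/9.2304=-9.2653
k=4: b·v=42.6×1.996=85.0296; √(2b)=9.2304; u=(85.0296+1.306)/9.2304=9.3534, w=(85.0296−1.306)/9.2304=9.0704

0: u=-11.4881 w=-4.6466
1: u=-9.8362 w=-12.3167
2: u=7.5970 w=5.7409
3: u=-3.3804 w=-9.2653
4: u=9.3534 w=9.0704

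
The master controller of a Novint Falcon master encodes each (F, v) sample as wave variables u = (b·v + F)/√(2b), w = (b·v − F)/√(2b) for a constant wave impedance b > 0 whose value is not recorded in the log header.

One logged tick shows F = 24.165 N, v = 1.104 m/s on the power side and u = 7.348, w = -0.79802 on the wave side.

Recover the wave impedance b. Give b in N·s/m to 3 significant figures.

u + w = 6.5500;  u + w = √(2b)·v, so √(2b) = 6.5500/1.104 = 5.9330.
b = (√(2b))²/2 = 35.1999/2 = 17.6000.
(Check via u − w = 2F/√(2b): u − w = 8.1460, 2F/√(2b) = 8.1460.)

b = 17.6 N·s/m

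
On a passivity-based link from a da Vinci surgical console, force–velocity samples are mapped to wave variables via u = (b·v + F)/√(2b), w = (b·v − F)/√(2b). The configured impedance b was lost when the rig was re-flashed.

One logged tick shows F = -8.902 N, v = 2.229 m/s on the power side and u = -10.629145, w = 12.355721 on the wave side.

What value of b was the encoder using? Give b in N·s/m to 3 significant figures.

u + w = 1.726576;  u + w = √(2b)·v, so √(2b) = 1.726576/2.229 = 0.774597.
b = (√(2b))²/2 = 0.600000/2 = 0.300000.
(Check via u − w = 2F/√(2b): u − w = -22.984866, 2F/√(2b) = -22.984865.)

b = 0.3 N·s/m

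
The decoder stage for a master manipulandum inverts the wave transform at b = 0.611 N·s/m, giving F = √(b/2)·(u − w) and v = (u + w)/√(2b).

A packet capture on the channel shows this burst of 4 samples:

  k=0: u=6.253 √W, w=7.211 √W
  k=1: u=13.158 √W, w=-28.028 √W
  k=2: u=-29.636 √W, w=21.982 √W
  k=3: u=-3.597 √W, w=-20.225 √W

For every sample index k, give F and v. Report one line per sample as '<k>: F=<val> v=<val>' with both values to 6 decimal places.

0: F=-0.529506 v=12.179754
1: F=22.764348 v=-13.451644
2: F=-28.530329 v=-6.923933
3: F=9.190637 v=-21.549769

k=0: u−w=-0.958000, u+w=13.464000; √(b/2)=0.552721, √(2b)=1.105441; F=0.552721×(-0.958)=-0.529506, v=13.464000/1.105441=12.179754
k=1: u−w=41.186000, u+w=-14.870000; √(b/2)=0.552721, √(2b)=1.105441; F=0.552721×41.186=22.764348, v=-14.870000/1.105441=-13.451644
k=2: u−w=-51.618000, u+w=-7.654000; √(b/2)=0.552721, √(2b)=1.105441; F=0.552721×(-51.618)=-28.530329, v=-7.654000/1.105441=-6.923933
k=3: u−w=16.628000, u+w=-23.822000; √(b/2)=0.552721, √(2b)=1.105441; F=0.552721×16.628=9.190637, v=-23.822000/1.105441=-21.549769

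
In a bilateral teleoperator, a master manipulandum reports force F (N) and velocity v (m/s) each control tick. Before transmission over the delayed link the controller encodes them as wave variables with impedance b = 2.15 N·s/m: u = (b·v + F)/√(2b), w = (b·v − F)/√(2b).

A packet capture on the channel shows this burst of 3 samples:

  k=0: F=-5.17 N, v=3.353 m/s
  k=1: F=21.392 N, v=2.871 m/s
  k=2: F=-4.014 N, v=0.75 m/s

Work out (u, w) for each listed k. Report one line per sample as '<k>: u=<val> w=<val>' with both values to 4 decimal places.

0: u=0.9833 w=5.9697
1: u=13.2929 w=-7.3394
2: u=-1.1581 w=2.7133

k=0: b·v=2.15×3.353=7.2089; √(2b)=2.0736; u=(7.2089+(-5.17))/2.0736=0.9833, w=(7.2089−(-5.17))/2.0736=5.9697
k=1: b·v=2.15×2.871=6.1726; √(2b)=2.0736; u=(6.1726+21.392)/2.0736=13.2929, w=(6.1726−21.392)/2.0736=-7.3394
k=2: b·v=2.15×0.75=1.6125; √(2b)=2.0736; u=(1.6125+(-4.014))/2.0736=-1.1581, w=(1.6125−(-4.014))/2.0736=2.7133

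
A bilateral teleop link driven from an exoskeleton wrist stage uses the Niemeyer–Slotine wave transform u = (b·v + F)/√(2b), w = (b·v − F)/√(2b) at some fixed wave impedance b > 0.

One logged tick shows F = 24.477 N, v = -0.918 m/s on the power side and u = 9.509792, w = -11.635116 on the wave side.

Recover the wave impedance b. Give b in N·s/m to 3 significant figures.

u + w = -2.125324;  u + w = √(2b)·v, so √(2b) = -2.125324/(-0.918) = 2.315168.
b = (√(2b))²/2 = 5.360002/2 = 2.680001.
(Check via u − w = 2F/√(2b): u − w = 21.144908, 2F/√(2b) = 21.144904.)

b = 2.68 N·s/m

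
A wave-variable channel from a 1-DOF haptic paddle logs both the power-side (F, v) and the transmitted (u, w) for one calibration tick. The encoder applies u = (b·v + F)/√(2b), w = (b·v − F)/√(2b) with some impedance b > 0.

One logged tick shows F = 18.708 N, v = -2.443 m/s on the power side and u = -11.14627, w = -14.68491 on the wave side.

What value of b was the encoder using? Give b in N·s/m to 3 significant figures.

u + w = -25.8312;  u + w = √(2b)·v, so √(2b) = -25.8312/(-2.443) = 10.5735.
b = (√(2b))²/2 = 111.7999/2 = 55.9000.
(Check via u − w = 2F/√(2b): u − w = 3.5386, 2F/√(2b) = 3.5386.)

b = 55.9 N·s/m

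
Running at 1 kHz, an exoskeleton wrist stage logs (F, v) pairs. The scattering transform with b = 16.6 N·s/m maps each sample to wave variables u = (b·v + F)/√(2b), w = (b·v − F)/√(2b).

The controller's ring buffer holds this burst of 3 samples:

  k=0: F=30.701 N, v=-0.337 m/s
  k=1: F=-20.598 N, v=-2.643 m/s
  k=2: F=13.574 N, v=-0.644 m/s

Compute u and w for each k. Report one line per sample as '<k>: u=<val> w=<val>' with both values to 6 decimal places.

0: u=4.357349 w=-6.299124
1: u=-11.189244 w=-4.039574
2: u=0.500456 w=-4.211148

k=0: b·v=16.6×(-0.337)=-5.594200; √(2b)=5.761944; u=(-5.594200+30.701)/5.761944=4.357349, w=(-5.594200−30.701)/5.761944=-6.299124
k=1: b·v=16.6×(-2.643)=-43.873800; √(2b)=5.761944; u=(-43.873800+(-20.598))/5.761944=-11.189244, w=(-43.873800−(-20.598))/5.761944=-4.039574
k=2: b·v=16.6×(-0.644)=-10.690400; √(2b)=5.761944; u=(-10.690400+13.574)/5.761944=0.500456, w=(-10.690400−13.574)/5.761944=-4.211148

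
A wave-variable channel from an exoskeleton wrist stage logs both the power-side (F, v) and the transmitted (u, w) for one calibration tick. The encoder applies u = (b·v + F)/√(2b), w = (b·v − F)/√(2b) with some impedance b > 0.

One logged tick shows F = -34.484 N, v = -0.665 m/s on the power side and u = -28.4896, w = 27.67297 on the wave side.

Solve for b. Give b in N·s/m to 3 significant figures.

b = 0.754 N·s/m

u + w = -0.81663;  u + w = √(2b)·v, so √(2b) = -0.81663/(-0.665) = 1.22802.
b = (√(2b))²/2 = 1.50802/2 = 0.75401.
(Check via u − w = 2F/√(2b): u − w = -56.16257, 2F/√(2b) = -56.16218.)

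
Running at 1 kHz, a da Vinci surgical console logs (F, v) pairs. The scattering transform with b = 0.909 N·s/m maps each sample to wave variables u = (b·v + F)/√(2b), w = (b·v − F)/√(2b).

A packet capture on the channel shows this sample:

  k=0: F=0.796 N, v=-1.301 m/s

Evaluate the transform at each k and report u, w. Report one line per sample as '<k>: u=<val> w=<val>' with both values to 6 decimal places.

0: u=-0.286731 w=-1.467449

k=0: b·v=0.909×(-1.301)=-1.182609; √(2b)=1.348332; u=(-1.182609+0.796)/1.348332=-0.286731, w=(-1.182609−0.796)/1.348332=-1.467449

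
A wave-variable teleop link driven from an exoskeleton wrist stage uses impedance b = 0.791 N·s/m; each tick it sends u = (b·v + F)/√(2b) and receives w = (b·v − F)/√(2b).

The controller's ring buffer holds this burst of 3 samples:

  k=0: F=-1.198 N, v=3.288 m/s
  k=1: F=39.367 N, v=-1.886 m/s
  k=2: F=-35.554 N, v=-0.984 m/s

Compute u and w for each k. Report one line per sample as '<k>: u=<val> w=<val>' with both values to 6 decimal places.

0: u=1.115308 w=3.020258
1: u=30.112818 w=-32.484983
2: u=-28.886184 w=27.648533

k=0: b·v=0.791×3.288=2.600808; √(2b)=1.257776; u=(2.600808+(-1.198))/1.257776=1.115308, w=(2.600808−(-1.198))/1.257776=3.020258
k=1: b·v=0.791×(-1.886)=-1.491826; √(2b)=1.257776; u=(-1.491826+39.367)/1.257776=30.112818, w=(-1.491826−39.367)/1.257776=-32.484983
k=2: b·v=0.791×(-0.984)=-0.778344; √(2b)=1.257776; u=(-0.778344+(-35.554))/1.257776=-28.886184, w=(-0.778344−(-35.554))/1.257776=27.648533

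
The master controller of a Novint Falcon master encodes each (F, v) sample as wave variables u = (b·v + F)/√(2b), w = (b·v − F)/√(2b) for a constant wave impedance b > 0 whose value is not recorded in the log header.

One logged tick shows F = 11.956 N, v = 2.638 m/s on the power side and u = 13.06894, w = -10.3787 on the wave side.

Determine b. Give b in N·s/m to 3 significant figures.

u + w = 2.69024;  u + w = √(2b)·v, so √(2b) = 2.69024/2.638 = 1.01980.
b = (√(2b))²/2 = 1.04000/2 = 0.52000.
(Check via u − w = 2F/√(2b): u − w = 23.44764, 2F/√(2b) = 23.44767.)

b = 0.52 N·s/m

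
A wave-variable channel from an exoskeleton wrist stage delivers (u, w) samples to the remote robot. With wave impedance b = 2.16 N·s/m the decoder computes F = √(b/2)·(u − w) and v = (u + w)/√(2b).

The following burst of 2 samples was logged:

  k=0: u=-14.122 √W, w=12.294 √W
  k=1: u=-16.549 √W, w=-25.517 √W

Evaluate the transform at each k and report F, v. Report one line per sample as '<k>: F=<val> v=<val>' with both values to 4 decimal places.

k=0: u−w=-26.4160, u+w=-1.8280; √(b/2)=1.0392, √(2b)=2.0785; F=1.0392×(-26.416)=-27.4523, v=-1.8280/2.0785=-0.8795
k=1: u−w=8.9680, u+w=-42.0660; √(b/2)=1.0392, √(2b)=2.0785; F=1.0392×8.968=9.3198, v=-42.0660/2.0785=-20.2390

0: F=-27.4523 v=-0.8795
1: F=9.3198 v=-20.2390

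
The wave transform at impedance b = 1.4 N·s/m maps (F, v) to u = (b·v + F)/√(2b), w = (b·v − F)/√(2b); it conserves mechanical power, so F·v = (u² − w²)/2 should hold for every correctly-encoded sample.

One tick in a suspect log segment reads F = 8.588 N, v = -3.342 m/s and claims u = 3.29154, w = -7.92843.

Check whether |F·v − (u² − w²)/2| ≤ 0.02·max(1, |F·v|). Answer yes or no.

no

F·v = 8.588×(-3.342) = -28.70110 W.
(u² − w²)/2 = (10.83424 − 62.86000)/2 = -26.01288 W.
|Δ| = 2.68821;  2% of max(1, |F·v|) = 0.57402.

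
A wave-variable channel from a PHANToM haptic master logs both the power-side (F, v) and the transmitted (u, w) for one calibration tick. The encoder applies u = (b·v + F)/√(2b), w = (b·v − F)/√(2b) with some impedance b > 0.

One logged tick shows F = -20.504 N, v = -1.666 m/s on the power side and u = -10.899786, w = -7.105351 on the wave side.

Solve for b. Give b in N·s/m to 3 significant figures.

b = 58.4 N·s/m

u + w = -18.005137;  u + w = √(2b)·v, so √(2b) = -18.005137/(-1.666) = 10.807405.
b = (√(2b))²/2 = 116.800006/2 = 58.400003.
(Check via u − w = 2F/√(2b): u − w = -3.794435, 2F/√(2b) = -3.794435.)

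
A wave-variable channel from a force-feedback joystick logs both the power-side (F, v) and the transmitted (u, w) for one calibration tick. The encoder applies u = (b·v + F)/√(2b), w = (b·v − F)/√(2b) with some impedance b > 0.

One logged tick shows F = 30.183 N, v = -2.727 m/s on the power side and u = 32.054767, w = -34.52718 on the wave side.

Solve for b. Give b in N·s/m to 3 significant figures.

b = 0.411 N·s/m

u + w = -2.472413;  u + w = √(2b)·v, so √(2b) = -2.472413/(-2.727) = 0.906642.
b = (√(2b))²/2 = 0.822000/2 = 0.411000.
(Check via u − w = 2F/√(2b): u − w = 66.581947, 2F/√(2b) = 66.581951.)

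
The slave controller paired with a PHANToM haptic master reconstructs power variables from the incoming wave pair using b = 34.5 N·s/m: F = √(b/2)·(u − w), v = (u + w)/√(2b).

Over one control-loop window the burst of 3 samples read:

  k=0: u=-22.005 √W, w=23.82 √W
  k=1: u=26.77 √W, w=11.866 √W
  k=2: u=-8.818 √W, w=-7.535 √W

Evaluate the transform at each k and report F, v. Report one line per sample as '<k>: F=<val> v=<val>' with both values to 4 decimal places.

k=0: u−w=-45.8250, u+w=1.8150; √(b/2)=4.1533, √(2b)=8.3066; F=4.1533×(-45.825)=-190.3255, v=1.8150/8.3066=0.2185
k=1: u−w=14.9040, u+w=38.6360; √(b/2)=4.1533, √(2b)=8.3066; F=4.1533×14.904=61.9010, v=38.6360/8.3066=4.6512
k=2: u−w=-1.2830, u+w=-16.3530; √(b/2)=4.1533, √(2b)=8.3066; F=4.1533×(-1.283)=-5.3287, v=-16.3530/8.3066=-1.9687

0: F=-190.3255 v=0.2185
1: F=61.9010 v=4.6512
2: F=-5.3287 v=-1.9687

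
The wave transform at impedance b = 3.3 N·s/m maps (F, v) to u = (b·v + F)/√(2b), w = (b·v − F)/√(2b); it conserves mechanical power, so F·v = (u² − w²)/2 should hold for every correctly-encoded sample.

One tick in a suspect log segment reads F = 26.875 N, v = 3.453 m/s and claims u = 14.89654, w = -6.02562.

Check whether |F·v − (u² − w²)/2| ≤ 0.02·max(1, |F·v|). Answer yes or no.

yes

F·v = 26.875×3.453 = 92.7994 W.
(u² − w²)/2 = (221.9069 − 36.3081)/2 = 92.7994 W.
|Δ| = 0.0000;  2% of max(1, |F·v|) = 1.8560.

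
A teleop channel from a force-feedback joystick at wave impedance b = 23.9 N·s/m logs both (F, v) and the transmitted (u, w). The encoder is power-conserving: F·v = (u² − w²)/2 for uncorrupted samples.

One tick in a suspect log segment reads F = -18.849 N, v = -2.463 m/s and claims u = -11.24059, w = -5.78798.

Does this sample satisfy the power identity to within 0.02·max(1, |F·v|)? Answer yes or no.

yes

F·v = (-18.849)×(-2.463) = 46.4251 W.
(u² − w²)/2 = (126.3509 − 33.5007)/2 = 46.4251 W.
|Δ| = 0.0000;  2% of max(1, |F·v|) = 0.9285.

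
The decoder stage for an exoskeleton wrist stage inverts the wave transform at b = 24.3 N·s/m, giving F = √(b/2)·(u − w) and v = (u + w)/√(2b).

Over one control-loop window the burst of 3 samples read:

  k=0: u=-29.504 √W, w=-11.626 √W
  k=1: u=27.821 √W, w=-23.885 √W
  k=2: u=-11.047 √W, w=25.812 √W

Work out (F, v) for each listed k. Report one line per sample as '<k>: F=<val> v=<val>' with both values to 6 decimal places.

0: F=-62.317077 v=-5.899845
1: F=180.230829 v=0.564595
2: F=-128.478864 v=2.117948

k=0: u−w=-17.878000, u+w=-41.130000; √(b/2)=3.485685, √(2b)=6.971370; F=3.485685×(-17.878)=-62.317077, v=-41.130000/6.971370=-5.899845
k=1: u−w=51.706000, u+w=3.936000; √(b/2)=3.485685, √(2b)=6.971370; F=3.485685×51.706=180.230829, v=3.936000/6.971370=0.564595
k=2: u−w=-36.859000, u+w=14.765000; √(b/2)=3.485685, √(2b)=6.971370; F=3.485685×(-36.859)=-128.478864, v=14.765000/6.971370=2.117948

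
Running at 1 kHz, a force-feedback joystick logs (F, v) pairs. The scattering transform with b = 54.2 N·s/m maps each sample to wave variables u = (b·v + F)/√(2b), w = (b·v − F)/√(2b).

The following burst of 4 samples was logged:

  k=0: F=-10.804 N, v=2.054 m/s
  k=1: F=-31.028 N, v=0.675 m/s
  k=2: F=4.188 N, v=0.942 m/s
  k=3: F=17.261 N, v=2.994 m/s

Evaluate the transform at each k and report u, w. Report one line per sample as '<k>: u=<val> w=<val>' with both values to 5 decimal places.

0: u=9.65495 w=11.73034
1: u=0.53374 w=6.49405
2: u=5.30608 w=4.50159
3: u=17.24394 w=13.92819

k=0: b·v=54.2×2.054=111.32680; √(2b)=10.41153; u=(111.32680+(-10.804))/10.41153=9.65495, w=(111.32680−(-10.804))/10.41153=11.73034
k=1: b·v=54.2×0.675=36.58500; √(2b)=10.41153; u=(36.58500+(-31.028))/10.41153=0.53374, w=(36.58500−(-31.028))/10.41153=6.49405
k=2: b·v=54.2×0.942=51.05640; √(2b)=10.41153; u=(51.05640+4.188)/10.41153=5.30608, w=(51.05640−4.188)/10.41153=4.50159
k=3: b·v=54.2×2.994=162.27480; √(2b)=10.41153; u=(162.27480+17.261)/10.41153=17.24394, w=(162.27480−17.261)/10.41153=13.92819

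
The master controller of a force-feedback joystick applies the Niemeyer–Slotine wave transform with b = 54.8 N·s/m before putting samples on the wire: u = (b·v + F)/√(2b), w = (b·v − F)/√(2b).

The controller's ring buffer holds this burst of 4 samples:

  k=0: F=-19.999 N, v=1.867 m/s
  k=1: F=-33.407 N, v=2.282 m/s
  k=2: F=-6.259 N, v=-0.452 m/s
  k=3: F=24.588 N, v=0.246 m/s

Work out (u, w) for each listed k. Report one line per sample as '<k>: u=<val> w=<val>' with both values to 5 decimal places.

k=0: b·v=54.8×1.867=102.31160; √(2b)=10.46900; u=(102.31160+(-19.999))/10.46900=7.86251, w=(102.31160−(-19.999))/10.46900=11.68312
k=1: b·v=54.8×2.282=125.05360; √(2b)=10.46900; u=(125.05360+(-33.407))/10.46900=8.75409, w=(125.05360−(-33.407))/10.46900=15.13617
k=2: b·v=54.8×(-0.452)=-24.76960; √(2b)=10.46900; u=(-24.76960+(-6.259))/10.46900=-2.96385, w=(-24.76960−(-6.259))/10.46900=-1.76813
k=3: b·v=54.8×0.246=13.48080; √(2b)=10.46900; u=(13.48080+24.588)/10.46900=3.63634, w=(13.48080−24.588)/10.46900=-1.06096

0: u=7.86251 w=11.68312
1: u=8.75409 w=15.13617
2: u=-2.96385 w=-1.76813
3: u=3.63634 w=-1.06096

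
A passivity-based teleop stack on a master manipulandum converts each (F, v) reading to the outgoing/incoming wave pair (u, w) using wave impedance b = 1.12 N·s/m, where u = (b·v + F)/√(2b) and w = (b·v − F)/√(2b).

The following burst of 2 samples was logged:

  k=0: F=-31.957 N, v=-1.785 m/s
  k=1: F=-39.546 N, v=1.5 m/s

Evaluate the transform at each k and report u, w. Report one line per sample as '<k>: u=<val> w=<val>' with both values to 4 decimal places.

0: u=-22.6879 w=20.0164
1: u=-25.3003 w=27.5453

k=0: b·v=1.12×(-1.785)=-1.9992; √(2b)=1.4967; u=(-1.9992+(-31.957))/1.4967=-22.6879, w=(-1.9992−(-31.957))/1.4967=20.0164
k=1: b·v=1.12×1.5=1.6800; √(2b)=1.4967; u=(1.6800+(-39.546))/1.4967=-25.3003, w=(1.6800−(-39.546))/1.4967=27.5453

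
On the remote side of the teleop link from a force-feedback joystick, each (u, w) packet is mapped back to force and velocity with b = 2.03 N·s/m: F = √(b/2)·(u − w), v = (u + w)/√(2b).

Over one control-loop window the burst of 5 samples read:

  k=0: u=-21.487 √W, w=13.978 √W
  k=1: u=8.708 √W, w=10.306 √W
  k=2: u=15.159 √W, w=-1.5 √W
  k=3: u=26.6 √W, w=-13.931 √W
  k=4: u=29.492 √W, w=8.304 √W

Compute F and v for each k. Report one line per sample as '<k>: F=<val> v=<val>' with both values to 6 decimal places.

0: F=-35.729997 v=-3.726654
1: F=-1.609940 v=9.436490
2: F=16.783477 v=6.778848
3: F=40.833851 v=6.287519
4: F=21.346319 v=18.757840

k=0: u−w=-35.465000, u+w=-7.509000; √(b/2)=1.007472, √(2b)=2.014944; F=1.007472×(-35.465)=-35.729997, v=-7.509000/2.014944=-3.726654
k=1: u−w=-1.598000, u+w=19.014000; √(b/2)=1.007472, √(2b)=2.014944; F=1.007472×(-1.598)=-1.609940, v=19.014000/2.014944=9.436490
k=2: u−w=16.659000, u+w=13.659000; √(b/2)=1.007472, √(2b)=2.014944; F=1.007472×16.659=16.783477, v=13.659000/2.014944=6.778848
k=3: u−w=40.531000, u+w=12.669000; √(b/2)=1.007472, √(2b)=2.014944; F=1.007472×40.531=40.833851, v=12.669000/2.014944=6.287519
k=4: u−w=21.188000, u+w=37.796000; √(b/2)=1.007472, √(2b)=2.014944; F=1.007472×21.188=21.346319, v=37.796000/2.014944=18.757840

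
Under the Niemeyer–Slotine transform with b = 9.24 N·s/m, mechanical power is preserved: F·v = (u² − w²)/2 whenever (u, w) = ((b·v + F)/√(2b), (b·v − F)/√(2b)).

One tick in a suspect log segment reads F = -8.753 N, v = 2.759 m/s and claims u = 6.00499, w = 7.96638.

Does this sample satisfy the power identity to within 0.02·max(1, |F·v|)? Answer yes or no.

no

F·v = (-8.753)×2.759 = -24.14953 W.
(u² − w²)/2 = (36.05990 − 63.46321)/2 = -13.70165 W.
|Δ| = 10.44787;  2% of max(1, |F·v|) = 0.48299.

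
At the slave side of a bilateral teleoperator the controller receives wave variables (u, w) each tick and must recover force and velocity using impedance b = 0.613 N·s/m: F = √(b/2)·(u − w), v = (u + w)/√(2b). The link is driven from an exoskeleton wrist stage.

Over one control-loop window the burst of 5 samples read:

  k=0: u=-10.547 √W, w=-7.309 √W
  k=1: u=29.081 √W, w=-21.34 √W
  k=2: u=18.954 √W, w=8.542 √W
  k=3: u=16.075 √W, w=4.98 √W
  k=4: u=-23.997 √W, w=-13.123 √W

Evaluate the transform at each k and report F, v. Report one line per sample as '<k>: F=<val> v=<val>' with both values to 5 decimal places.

k=0: u−w=-3.23800, u+w=-17.85600; √(b/2)=0.55362, √(2b)=1.10725; F=0.55362×(-3.238)=-1.79264, v=-17.85600/1.10725=-16.12646
k=1: u−w=50.42100, u+w=7.74100; √(b/2)=0.55362, √(2b)=1.10725; F=0.55362×50.421=27.91430, v=7.74100/1.10725=6.99120
k=2: u−w=10.41200, u+w=27.49600; √(b/2)=0.55362, √(2b)=1.10725; F=0.55362×10.412=5.76434, v=27.49600/1.10725=24.83272
k=3: u−w=11.09500, u+w=21.05500; √(b/2)=0.55362, √(2b)=1.10725; F=0.55362×11.095=6.14246, v=21.05500/1.10725=19.01560
k=4: u−w=-10.87400, u+w=-37.12000; √(b/2)=0.55362, √(2b)=1.10725; F=0.55362×(-10.874)=-6.02011, v=-37.12000/1.10725=-33.52453

0: F=-1.79264 v=-16.12646
1: F=27.91430 v=6.99120
2: F=5.76434 v=24.83272
3: F=6.14246 v=19.01560
4: F=-6.02011 v=-33.52453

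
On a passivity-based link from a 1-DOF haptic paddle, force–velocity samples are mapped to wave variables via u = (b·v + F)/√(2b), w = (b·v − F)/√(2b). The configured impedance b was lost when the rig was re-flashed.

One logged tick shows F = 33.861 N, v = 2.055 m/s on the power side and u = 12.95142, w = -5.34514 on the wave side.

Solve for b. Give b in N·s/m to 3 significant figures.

b = 6.85 N·s/m

u + w = 7.60628;  u + w = √(2b)·v, so √(2b) = 7.60628/2.055 = 3.70135.
b = (√(2b))²/2 = 13.70001/2 = 6.85001.
(Check via u − w = 2F/√(2b): u − w = 18.29656, 2F/√(2b) = 18.29655.)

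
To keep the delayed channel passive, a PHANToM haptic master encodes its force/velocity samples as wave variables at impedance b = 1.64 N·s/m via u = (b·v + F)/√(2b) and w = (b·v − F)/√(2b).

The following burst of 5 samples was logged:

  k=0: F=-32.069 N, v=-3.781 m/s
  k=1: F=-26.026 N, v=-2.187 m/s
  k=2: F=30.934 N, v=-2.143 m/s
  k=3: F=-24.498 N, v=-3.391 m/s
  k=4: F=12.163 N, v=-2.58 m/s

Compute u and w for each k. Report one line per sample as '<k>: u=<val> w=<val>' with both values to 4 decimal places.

0: u=-21.1310 w=14.2833
1: u=-16.3509 w=12.3900
2: u=15.1399 w=-19.0210
3: u=-16.5974 w=10.4561
4: u=4.3796 w=-9.0522

k=0: b·v=1.64×(-3.781)=-6.2008; √(2b)=1.8111; u=(-6.2008+(-32.069))/1.8111=-21.1310, w=(-6.2008−(-32.069))/1.8111=14.2833
k=1: b·v=1.64×(-2.187)=-3.5867; √(2b)=1.8111; u=(-3.5867+(-26.026))/1.8111=-16.3509, w=(-3.5867−(-26.026))/1.8111=12.3900
k=2: b·v=1.64×(-2.143)=-3.5145; √(2b)=1.8111; u=(-3.5145+30.934)/1.8111=15.1399, w=(-3.5145−30.934)/1.8111=-19.0210
k=3: b·v=1.64×(-3.391)=-5.5612; √(2b)=1.8111; u=(-5.5612+(-24.498))/1.8111=-16.5974, w=(-5.5612−(-24.498))/1.8111=10.4561
k=4: b·v=1.64×(-2.58)=-4.2312; √(2b)=1.8111; u=(-4.2312+12.163)/1.8111=4.3796, w=(-4.2312−12.163)/1.8111=-9.0522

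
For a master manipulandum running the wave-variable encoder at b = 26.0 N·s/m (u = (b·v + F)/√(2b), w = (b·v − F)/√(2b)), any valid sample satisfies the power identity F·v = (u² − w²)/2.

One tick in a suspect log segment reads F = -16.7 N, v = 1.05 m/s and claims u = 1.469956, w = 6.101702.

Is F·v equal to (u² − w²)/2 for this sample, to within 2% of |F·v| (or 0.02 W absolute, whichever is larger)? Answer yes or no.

yes

F·v = (-16.7)×1.05 = -17.535000 W.
(u² − w²)/2 = (2.160771 − 37.230767)/2 = -17.534998 W.
|Δ| = 0.000002;  2% of max(1, |F·v|) = 0.350700.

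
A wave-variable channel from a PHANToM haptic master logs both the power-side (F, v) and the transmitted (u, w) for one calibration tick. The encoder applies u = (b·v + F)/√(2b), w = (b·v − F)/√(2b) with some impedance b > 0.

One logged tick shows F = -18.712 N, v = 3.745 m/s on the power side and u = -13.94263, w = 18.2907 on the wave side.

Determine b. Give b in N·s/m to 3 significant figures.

u + w = 4.34807;  u + w = √(2b)·v, so √(2b) = 4.34807/3.745 = 1.16103.
b = (√(2b))²/2 = 1.34800/2 = 0.67400.
(Check via u − w = 2F/√(2b): u − w = -32.23333, 2F/√(2b) = -32.23335.)

b = 0.674 N·s/m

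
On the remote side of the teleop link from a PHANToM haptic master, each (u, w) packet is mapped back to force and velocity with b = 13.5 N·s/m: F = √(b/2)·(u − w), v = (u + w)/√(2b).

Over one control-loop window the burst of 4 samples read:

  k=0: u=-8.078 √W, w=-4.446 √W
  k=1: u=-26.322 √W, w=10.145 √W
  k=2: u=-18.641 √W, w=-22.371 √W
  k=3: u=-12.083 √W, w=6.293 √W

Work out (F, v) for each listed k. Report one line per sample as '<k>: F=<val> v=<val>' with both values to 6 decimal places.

0: F=-9.436213 v=-2.410245
1: F=-94.744045 v=-3.113265
2: F=9.690824 v=-7.892763
3: F=-47.742248 v=-1.114286

k=0: u−w=-3.632000, u+w=-12.524000; √(b/2)=2.598076, √(2b)=5.196152; F=2.598076×(-3.632)=-9.436213, v=-12.524000/5.196152=-2.410245
k=1: u−w=-36.467000, u+w=-16.177000; √(b/2)=2.598076, √(2b)=5.196152; F=2.598076×(-36.467)=-94.744045, v=-16.177000/5.196152=-3.113265
k=2: u−w=3.730000, u+w=-41.012000; √(b/2)=2.598076, √(2b)=5.196152; F=2.598076×3.73=9.690824, v=-41.012000/5.196152=-7.892763
k=3: u−w=-18.376000, u+w=-5.790000; √(b/2)=2.598076, √(2b)=5.196152; F=2.598076×(-18.376)=-47.742248, v=-5.790000/5.196152=-1.114286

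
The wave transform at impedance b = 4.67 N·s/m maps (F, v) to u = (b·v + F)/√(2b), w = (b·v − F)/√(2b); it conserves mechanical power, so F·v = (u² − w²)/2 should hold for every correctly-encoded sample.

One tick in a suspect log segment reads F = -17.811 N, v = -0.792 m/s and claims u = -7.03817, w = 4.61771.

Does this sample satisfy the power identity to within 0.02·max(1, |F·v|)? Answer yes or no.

yes

F·v = (-17.811)×(-0.792) = 14.10631 W.
(u² − w²)/2 = (49.53584 − 21.32325)/2 = 14.10630 W.
|Δ| = 0.00002;  2% of max(1, |F·v|) = 0.28213.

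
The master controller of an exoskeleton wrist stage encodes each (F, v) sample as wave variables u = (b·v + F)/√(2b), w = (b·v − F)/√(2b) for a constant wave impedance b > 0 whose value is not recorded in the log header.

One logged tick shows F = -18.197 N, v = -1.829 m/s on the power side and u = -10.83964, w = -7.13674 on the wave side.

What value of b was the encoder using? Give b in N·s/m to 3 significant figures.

b = 48.3 N·s/m

u + w = -17.9764;  u + w = √(2b)·v, so √(2b) = -17.9764/(-1.829) = 9.8285.
b = (√(2b))²/2 = 96.6000/2 = 48.3000.
(Check via u − w = 2F/√(2b): u − w = -3.7029, 2F/√(2b) = -3.7029.)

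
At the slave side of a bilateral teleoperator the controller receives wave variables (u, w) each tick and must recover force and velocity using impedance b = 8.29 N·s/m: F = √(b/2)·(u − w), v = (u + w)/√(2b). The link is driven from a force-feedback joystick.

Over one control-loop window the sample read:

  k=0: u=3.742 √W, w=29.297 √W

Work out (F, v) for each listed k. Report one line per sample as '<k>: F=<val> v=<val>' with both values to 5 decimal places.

0: F=-52.02812 v=8.11399

k=0: u−w=-25.55500, u+w=33.03900; √(b/2)=2.03593, √(2b)=4.07185; F=2.03593×(-25.555)=-52.02812, v=33.03900/4.07185=8.11399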